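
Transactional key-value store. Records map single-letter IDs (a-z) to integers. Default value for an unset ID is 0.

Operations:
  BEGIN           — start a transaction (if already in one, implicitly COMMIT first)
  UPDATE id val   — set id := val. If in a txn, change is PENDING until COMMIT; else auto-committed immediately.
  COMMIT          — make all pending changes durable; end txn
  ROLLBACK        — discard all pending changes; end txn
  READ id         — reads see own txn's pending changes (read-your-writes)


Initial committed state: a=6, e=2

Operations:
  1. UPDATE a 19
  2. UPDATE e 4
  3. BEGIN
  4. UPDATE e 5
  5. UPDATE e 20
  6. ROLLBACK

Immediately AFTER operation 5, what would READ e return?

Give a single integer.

Initial committed: {a=6, e=2}
Op 1: UPDATE a=19 (auto-commit; committed a=19)
Op 2: UPDATE e=4 (auto-commit; committed e=4)
Op 3: BEGIN: in_txn=True, pending={}
Op 4: UPDATE e=5 (pending; pending now {e=5})
Op 5: UPDATE e=20 (pending; pending now {e=20})
After op 5: visible(e) = 20 (pending={e=20}, committed={a=19, e=4})

Answer: 20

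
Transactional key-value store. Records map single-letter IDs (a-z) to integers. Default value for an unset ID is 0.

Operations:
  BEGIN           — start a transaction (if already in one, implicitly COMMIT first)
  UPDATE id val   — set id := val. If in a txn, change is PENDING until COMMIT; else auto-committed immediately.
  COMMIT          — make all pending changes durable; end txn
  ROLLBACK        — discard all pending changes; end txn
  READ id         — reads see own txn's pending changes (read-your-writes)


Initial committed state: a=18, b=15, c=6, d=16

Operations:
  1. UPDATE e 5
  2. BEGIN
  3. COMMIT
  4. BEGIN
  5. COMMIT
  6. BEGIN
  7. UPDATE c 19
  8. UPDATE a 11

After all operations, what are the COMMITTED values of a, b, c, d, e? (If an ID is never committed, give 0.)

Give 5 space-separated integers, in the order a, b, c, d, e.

Answer: 18 15 6 16 5

Derivation:
Initial committed: {a=18, b=15, c=6, d=16}
Op 1: UPDATE e=5 (auto-commit; committed e=5)
Op 2: BEGIN: in_txn=True, pending={}
Op 3: COMMIT: merged [] into committed; committed now {a=18, b=15, c=6, d=16, e=5}
Op 4: BEGIN: in_txn=True, pending={}
Op 5: COMMIT: merged [] into committed; committed now {a=18, b=15, c=6, d=16, e=5}
Op 6: BEGIN: in_txn=True, pending={}
Op 7: UPDATE c=19 (pending; pending now {c=19})
Op 8: UPDATE a=11 (pending; pending now {a=11, c=19})
Final committed: {a=18, b=15, c=6, d=16, e=5}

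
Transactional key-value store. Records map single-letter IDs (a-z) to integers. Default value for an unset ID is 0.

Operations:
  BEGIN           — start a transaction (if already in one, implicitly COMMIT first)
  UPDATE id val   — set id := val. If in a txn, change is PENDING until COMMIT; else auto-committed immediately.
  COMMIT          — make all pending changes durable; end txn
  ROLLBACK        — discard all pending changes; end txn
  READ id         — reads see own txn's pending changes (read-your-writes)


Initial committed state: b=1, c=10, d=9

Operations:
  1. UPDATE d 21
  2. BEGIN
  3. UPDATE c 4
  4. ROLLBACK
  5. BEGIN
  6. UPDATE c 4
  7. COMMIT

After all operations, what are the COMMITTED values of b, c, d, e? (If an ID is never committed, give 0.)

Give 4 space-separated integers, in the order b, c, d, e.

Initial committed: {b=1, c=10, d=9}
Op 1: UPDATE d=21 (auto-commit; committed d=21)
Op 2: BEGIN: in_txn=True, pending={}
Op 3: UPDATE c=4 (pending; pending now {c=4})
Op 4: ROLLBACK: discarded pending ['c']; in_txn=False
Op 5: BEGIN: in_txn=True, pending={}
Op 6: UPDATE c=4 (pending; pending now {c=4})
Op 7: COMMIT: merged ['c'] into committed; committed now {b=1, c=4, d=21}
Final committed: {b=1, c=4, d=21}

Answer: 1 4 21 0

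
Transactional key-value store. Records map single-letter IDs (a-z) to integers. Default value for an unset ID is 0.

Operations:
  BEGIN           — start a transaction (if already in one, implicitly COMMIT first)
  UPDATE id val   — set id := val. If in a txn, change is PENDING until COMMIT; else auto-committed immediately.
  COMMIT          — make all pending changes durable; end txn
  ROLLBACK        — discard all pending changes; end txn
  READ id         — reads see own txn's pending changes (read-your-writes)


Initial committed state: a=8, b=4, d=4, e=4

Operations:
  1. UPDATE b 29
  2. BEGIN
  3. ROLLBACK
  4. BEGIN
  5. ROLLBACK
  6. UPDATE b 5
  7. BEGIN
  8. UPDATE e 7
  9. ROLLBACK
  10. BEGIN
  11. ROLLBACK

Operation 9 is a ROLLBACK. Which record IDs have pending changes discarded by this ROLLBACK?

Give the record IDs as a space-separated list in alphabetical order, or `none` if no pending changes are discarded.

Answer: e

Derivation:
Initial committed: {a=8, b=4, d=4, e=4}
Op 1: UPDATE b=29 (auto-commit; committed b=29)
Op 2: BEGIN: in_txn=True, pending={}
Op 3: ROLLBACK: discarded pending []; in_txn=False
Op 4: BEGIN: in_txn=True, pending={}
Op 5: ROLLBACK: discarded pending []; in_txn=False
Op 6: UPDATE b=5 (auto-commit; committed b=5)
Op 7: BEGIN: in_txn=True, pending={}
Op 8: UPDATE e=7 (pending; pending now {e=7})
Op 9: ROLLBACK: discarded pending ['e']; in_txn=False
Op 10: BEGIN: in_txn=True, pending={}
Op 11: ROLLBACK: discarded pending []; in_txn=False
ROLLBACK at op 9 discards: ['e']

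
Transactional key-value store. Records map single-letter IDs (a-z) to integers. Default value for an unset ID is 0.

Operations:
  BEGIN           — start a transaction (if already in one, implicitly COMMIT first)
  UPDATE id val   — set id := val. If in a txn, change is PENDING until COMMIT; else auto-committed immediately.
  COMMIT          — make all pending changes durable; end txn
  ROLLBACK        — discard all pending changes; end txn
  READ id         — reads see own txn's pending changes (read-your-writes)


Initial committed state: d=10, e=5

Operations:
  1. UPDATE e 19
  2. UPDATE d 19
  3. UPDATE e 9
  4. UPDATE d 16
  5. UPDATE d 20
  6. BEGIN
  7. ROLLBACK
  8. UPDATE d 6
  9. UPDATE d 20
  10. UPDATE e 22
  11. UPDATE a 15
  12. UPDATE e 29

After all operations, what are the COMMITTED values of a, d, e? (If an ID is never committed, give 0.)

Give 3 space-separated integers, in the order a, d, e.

Initial committed: {d=10, e=5}
Op 1: UPDATE e=19 (auto-commit; committed e=19)
Op 2: UPDATE d=19 (auto-commit; committed d=19)
Op 3: UPDATE e=9 (auto-commit; committed e=9)
Op 4: UPDATE d=16 (auto-commit; committed d=16)
Op 5: UPDATE d=20 (auto-commit; committed d=20)
Op 6: BEGIN: in_txn=True, pending={}
Op 7: ROLLBACK: discarded pending []; in_txn=False
Op 8: UPDATE d=6 (auto-commit; committed d=6)
Op 9: UPDATE d=20 (auto-commit; committed d=20)
Op 10: UPDATE e=22 (auto-commit; committed e=22)
Op 11: UPDATE a=15 (auto-commit; committed a=15)
Op 12: UPDATE e=29 (auto-commit; committed e=29)
Final committed: {a=15, d=20, e=29}

Answer: 15 20 29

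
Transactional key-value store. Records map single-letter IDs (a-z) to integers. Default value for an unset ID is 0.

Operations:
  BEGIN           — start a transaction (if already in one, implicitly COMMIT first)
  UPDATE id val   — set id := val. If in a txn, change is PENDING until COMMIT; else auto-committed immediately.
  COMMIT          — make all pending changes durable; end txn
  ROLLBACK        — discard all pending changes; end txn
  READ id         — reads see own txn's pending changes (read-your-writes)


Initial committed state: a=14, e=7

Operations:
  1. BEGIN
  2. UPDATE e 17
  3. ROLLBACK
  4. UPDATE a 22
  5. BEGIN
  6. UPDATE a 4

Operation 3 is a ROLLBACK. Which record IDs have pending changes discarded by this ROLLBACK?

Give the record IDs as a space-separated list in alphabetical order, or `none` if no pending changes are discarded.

Answer: e

Derivation:
Initial committed: {a=14, e=7}
Op 1: BEGIN: in_txn=True, pending={}
Op 2: UPDATE e=17 (pending; pending now {e=17})
Op 3: ROLLBACK: discarded pending ['e']; in_txn=False
Op 4: UPDATE a=22 (auto-commit; committed a=22)
Op 5: BEGIN: in_txn=True, pending={}
Op 6: UPDATE a=4 (pending; pending now {a=4})
ROLLBACK at op 3 discards: ['e']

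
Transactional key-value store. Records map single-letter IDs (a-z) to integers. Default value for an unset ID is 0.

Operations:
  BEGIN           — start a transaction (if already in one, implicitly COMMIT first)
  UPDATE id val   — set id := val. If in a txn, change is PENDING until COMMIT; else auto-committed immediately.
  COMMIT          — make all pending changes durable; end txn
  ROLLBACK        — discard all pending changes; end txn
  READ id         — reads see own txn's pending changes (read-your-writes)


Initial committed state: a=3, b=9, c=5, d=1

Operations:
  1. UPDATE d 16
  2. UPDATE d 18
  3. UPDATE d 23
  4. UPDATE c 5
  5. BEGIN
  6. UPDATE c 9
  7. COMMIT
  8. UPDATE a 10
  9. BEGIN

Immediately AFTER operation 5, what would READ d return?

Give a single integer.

Initial committed: {a=3, b=9, c=5, d=1}
Op 1: UPDATE d=16 (auto-commit; committed d=16)
Op 2: UPDATE d=18 (auto-commit; committed d=18)
Op 3: UPDATE d=23 (auto-commit; committed d=23)
Op 4: UPDATE c=5 (auto-commit; committed c=5)
Op 5: BEGIN: in_txn=True, pending={}
After op 5: visible(d) = 23 (pending={}, committed={a=3, b=9, c=5, d=23})

Answer: 23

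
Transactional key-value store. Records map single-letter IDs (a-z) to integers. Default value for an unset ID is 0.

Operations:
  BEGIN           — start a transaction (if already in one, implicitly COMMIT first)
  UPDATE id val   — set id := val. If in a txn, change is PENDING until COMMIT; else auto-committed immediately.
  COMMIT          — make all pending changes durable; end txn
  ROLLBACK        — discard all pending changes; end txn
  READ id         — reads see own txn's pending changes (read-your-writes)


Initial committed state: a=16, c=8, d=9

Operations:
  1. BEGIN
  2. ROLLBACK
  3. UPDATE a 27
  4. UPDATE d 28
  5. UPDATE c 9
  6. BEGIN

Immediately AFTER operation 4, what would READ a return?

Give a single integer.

Answer: 27

Derivation:
Initial committed: {a=16, c=8, d=9}
Op 1: BEGIN: in_txn=True, pending={}
Op 2: ROLLBACK: discarded pending []; in_txn=False
Op 3: UPDATE a=27 (auto-commit; committed a=27)
Op 4: UPDATE d=28 (auto-commit; committed d=28)
After op 4: visible(a) = 27 (pending={}, committed={a=27, c=8, d=28})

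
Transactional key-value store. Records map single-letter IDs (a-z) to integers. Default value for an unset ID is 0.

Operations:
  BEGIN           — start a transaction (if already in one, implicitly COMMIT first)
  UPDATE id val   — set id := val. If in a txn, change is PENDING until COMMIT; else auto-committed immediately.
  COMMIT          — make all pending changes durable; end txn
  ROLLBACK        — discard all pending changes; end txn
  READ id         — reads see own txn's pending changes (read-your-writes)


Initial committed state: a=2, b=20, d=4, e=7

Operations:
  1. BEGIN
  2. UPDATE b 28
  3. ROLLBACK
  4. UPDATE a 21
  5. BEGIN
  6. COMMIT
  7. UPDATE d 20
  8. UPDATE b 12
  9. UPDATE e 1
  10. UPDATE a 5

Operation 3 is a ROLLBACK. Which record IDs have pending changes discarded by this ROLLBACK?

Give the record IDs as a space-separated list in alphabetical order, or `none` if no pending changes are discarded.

Answer: b

Derivation:
Initial committed: {a=2, b=20, d=4, e=7}
Op 1: BEGIN: in_txn=True, pending={}
Op 2: UPDATE b=28 (pending; pending now {b=28})
Op 3: ROLLBACK: discarded pending ['b']; in_txn=False
Op 4: UPDATE a=21 (auto-commit; committed a=21)
Op 5: BEGIN: in_txn=True, pending={}
Op 6: COMMIT: merged [] into committed; committed now {a=21, b=20, d=4, e=7}
Op 7: UPDATE d=20 (auto-commit; committed d=20)
Op 8: UPDATE b=12 (auto-commit; committed b=12)
Op 9: UPDATE e=1 (auto-commit; committed e=1)
Op 10: UPDATE a=5 (auto-commit; committed a=5)
ROLLBACK at op 3 discards: ['b']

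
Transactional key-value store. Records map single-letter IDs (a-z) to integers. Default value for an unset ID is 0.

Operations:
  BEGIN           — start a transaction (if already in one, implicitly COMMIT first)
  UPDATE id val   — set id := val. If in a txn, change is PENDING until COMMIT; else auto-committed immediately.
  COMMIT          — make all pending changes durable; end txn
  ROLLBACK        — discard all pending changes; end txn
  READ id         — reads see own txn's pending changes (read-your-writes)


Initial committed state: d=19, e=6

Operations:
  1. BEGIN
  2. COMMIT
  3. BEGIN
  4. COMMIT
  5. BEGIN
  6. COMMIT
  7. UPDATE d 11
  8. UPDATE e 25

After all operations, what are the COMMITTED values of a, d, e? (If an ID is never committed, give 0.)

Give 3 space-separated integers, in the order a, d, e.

Initial committed: {d=19, e=6}
Op 1: BEGIN: in_txn=True, pending={}
Op 2: COMMIT: merged [] into committed; committed now {d=19, e=6}
Op 3: BEGIN: in_txn=True, pending={}
Op 4: COMMIT: merged [] into committed; committed now {d=19, e=6}
Op 5: BEGIN: in_txn=True, pending={}
Op 6: COMMIT: merged [] into committed; committed now {d=19, e=6}
Op 7: UPDATE d=11 (auto-commit; committed d=11)
Op 8: UPDATE e=25 (auto-commit; committed e=25)
Final committed: {d=11, e=25}

Answer: 0 11 25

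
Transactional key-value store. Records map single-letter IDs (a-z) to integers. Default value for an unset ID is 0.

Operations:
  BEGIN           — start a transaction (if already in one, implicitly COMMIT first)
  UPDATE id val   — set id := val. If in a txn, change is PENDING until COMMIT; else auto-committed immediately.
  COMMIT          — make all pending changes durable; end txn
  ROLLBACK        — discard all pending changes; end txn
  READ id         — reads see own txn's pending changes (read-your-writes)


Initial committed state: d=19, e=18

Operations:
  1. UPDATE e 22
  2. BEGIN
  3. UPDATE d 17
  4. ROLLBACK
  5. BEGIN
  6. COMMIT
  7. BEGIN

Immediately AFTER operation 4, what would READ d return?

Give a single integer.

Answer: 19

Derivation:
Initial committed: {d=19, e=18}
Op 1: UPDATE e=22 (auto-commit; committed e=22)
Op 2: BEGIN: in_txn=True, pending={}
Op 3: UPDATE d=17 (pending; pending now {d=17})
Op 4: ROLLBACK: discarded pending ['d']; in_txn=False
After op 4: visible(d) = 19 (pending={}, committed={d=19, e=22})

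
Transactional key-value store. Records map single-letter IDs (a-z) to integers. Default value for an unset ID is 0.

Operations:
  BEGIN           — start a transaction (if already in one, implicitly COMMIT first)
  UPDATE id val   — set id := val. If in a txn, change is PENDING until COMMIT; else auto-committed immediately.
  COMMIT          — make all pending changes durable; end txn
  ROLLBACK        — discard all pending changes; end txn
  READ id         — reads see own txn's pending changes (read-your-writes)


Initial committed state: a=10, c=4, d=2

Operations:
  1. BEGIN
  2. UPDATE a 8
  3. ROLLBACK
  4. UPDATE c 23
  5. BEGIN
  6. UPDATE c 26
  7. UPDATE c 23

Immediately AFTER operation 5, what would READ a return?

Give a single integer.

Answer: 10

Derivation:
Initial committed: {a=10, c=4, d=2}
Op 1: BEGIN: in_txn=True, pending={}
Op 2: UPDATE a=8 (pending; pending now {a=8})
Op 3: ROLLBACK: discarded pending ['a']; in_txn=False
Op 4: UPDATE c=23 (auto-commit; committed c=23)
Op 5: BEGIN: in_txn=True, pending={}
After op 5: visible(a) = 10 (pending={}, committed={a=10, c=23, d=2})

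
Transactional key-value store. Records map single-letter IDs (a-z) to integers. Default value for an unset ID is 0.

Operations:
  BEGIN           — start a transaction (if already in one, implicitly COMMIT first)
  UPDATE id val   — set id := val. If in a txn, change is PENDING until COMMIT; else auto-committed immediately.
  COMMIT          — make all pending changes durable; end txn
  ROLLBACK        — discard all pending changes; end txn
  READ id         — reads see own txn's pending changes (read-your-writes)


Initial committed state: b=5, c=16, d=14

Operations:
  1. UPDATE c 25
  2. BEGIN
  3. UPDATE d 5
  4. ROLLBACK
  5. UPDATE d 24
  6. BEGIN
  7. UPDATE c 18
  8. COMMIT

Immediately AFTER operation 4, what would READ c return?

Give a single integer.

Answer: 25

Derivation:
Initial committed: {b=5, c=16, d=14}
Op 1: UPDATE c=25 (auto-commit; committed c=25)
Op 2: BEGIN: in_txn=True, pending={}
Op 3: UPDATE d=5 (pending; pending now {d=5})
Op 4: ROLLBACK: discarded pending ['d']; in_txn=False
After op 4: visible(c) = 25 (pending={}, committed={b=5, c=25, d=14})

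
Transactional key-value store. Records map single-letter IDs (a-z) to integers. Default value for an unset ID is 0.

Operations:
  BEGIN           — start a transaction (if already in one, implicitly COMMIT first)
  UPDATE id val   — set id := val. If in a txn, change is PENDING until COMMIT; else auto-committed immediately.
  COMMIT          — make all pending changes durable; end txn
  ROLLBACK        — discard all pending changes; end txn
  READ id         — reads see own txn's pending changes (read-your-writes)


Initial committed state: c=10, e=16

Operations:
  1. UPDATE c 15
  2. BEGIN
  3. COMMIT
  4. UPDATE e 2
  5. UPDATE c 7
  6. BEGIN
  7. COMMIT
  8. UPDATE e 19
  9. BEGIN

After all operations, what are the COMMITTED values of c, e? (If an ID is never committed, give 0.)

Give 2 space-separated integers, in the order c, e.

Answer: 7 19

Derivation:
Initial committed: {c=10, e=16}
Op 1: UPDATE c=15 (auto-commit; committed c=15)
Op 2: BEGIN: in_txn=True, pending={}
Op 3: COMMIT: merged [] into committed; committed now {c=15, e=16}
Op 4: UPDATE e=2 (auto-commit; committed e=2)
Op 5: UPDATE c=7 (auto-commit; committed c=7)
Op 6: BEGIN: in_txn=True, pending={}
Op 7: COMMIT: merged [] into committed; committed now {c=7, e=2}
Op 8: UPDATE e=19 (auto-commit; committed e=19)
Op 9: BEGIN: in_txn=True, pending={}
Final committed: {c=7, e=19}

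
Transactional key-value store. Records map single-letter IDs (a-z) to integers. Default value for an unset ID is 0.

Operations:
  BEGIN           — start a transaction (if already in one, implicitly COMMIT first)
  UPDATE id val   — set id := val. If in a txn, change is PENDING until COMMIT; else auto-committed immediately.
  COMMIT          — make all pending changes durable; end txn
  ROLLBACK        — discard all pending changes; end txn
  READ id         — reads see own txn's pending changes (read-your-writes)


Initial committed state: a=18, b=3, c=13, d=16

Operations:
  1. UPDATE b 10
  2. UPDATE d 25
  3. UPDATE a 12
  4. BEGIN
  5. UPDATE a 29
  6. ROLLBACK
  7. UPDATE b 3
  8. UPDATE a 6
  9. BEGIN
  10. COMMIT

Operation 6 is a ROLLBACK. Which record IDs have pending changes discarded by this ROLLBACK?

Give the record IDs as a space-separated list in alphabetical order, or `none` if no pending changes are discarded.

Answer: a

Derivation:
Initial committed: {a=18, b=3, c=13, d=16}
Op 1: UPDATE b=10 (auto-commit; committed b=10)
Op 2: UPDATE d=25 (auto-commit; committed d=25)
Op 3: UPDATE a=12 (auto-commit; committed a=12)
Op 4: BEGIN: in_txn=True, pending={}
Op 5: UPDATE a=29 (pending; pending now {a=29})
Op 6: ROLLBACK: discarded pending ['a']; in_txn=False
Op 7: UPDATE b=3 (auto-commit; committed b=3)
Op 8: UPDATE a=6 (auto-commit; committed a=6)
Op 9: BEGIN: in_txn=True, pending={}
Op 10: COMMIT: merged [] into committed; committed now {a=6, b=3, c=13, d=25}
ROLLBACK at op 6 discards: ['a']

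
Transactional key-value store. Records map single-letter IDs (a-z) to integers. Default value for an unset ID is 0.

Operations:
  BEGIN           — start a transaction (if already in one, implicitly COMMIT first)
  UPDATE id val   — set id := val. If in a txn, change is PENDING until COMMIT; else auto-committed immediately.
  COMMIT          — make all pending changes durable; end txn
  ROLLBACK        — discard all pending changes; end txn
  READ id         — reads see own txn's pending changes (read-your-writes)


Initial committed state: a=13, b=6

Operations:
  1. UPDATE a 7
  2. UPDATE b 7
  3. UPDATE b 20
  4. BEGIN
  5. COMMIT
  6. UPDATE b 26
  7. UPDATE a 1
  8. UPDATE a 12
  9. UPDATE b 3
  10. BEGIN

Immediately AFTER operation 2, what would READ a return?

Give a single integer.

Answer: 7

Derivation:
Initial committed: {a=13, b=6}
Op 1: UPDATE a=7 (auto-commit; committed a=7)
Op 2: UPDATE b=7 (auto-commit; committed b=7)
After op 2: visible(a) = 7 (pending={}, committed={a=7, b=7})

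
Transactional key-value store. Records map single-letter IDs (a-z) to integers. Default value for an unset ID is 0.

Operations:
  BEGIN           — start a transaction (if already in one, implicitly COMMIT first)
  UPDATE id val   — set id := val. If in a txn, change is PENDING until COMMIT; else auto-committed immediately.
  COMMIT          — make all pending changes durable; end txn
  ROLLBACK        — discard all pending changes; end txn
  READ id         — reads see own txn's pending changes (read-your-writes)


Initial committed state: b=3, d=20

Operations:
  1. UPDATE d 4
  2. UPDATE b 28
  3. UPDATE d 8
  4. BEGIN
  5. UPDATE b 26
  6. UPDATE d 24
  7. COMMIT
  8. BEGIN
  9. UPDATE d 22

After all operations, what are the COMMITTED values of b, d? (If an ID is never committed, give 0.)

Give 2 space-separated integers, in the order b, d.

Answer: 26 24

Derivation:
Initial committed: {b=3, d=20}
Op 1: UPDATE d=4 (auto-commit; committed d=4)
Op 2: UPDATE b=28 (auto-commit; committed b=28)
Op 3: UPDATE d=8 (auto-commit; committed d=8)
Op 4: BEGIN: in_txn=True, pending={}
Op 5: UPDATE b=26 (pending; pending now {b=26})
Op 6: UPDATE d=24 (pending; pending now {b=26, d=24})
Op 7: COMMIT: merged ['b', 'd'] into committed; committed now {b=26, d=24}
Op 8: BEGIN: in_txn=True, pending={}
Op 9: UPDATE d=22 (pending; pending now {d=22})
Final committed: {b=26, d=24}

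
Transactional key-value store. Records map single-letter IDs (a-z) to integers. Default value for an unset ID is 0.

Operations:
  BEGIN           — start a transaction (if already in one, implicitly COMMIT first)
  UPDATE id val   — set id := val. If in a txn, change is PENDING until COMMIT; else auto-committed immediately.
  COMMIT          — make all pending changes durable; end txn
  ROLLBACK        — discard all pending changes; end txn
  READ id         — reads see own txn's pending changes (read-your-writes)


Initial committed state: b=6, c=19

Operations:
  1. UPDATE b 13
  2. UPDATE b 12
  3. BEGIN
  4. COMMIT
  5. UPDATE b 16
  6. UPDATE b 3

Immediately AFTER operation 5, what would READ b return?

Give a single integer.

Answer: 16

Derivation:
Initial committed: {b=6, c=19}
Op 1: UPDATE b=13 (auto-commit; committed b=13)
Op 2: UPDATE b=12 (auto-commit; committed b=12)
Op 3: BEGIN: in_txn=True, pending={}
Op 4: COMMIT: merged [] into committed; committed now {b=12, c=19}
Op 5: UPDATE b=16 (auto-commit; committed b=16)
After op 5: visible(b) = 16 (pending={}, committed={b=16, c=19})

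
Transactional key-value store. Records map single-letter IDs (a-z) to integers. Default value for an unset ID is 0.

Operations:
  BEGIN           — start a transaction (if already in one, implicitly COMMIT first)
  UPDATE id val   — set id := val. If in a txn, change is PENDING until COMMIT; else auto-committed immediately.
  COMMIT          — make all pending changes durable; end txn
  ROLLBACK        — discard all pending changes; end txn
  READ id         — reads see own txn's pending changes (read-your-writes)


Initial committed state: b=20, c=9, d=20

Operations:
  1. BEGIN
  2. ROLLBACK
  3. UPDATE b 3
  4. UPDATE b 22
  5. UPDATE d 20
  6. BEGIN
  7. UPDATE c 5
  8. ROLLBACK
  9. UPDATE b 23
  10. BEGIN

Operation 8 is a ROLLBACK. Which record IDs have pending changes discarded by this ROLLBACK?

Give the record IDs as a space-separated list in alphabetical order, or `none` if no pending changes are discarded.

Initial committed: {b=20, c=9, d=20}
Op 1: BEGIN: in_txn=True, pending={}
Op 2: ROLLBACK: discarded pending []; in_txn=False
Op 3: UPDATE b=3 (auto-commit; committed b=3)
Op 4: UPDATE b=22 (auto-commit; committed b=22)
Op 5: UPDATE d=20 (auto-commit; committed d=20)
Op 6: BEGIN: in_txn=True, pending={}
Op 7: UPDATE c=5 (pending; pending now {c=5})
Op 8: ROLLBACK: discarded pending ['c']; in_txn=False
Op 9: UPDATE b=23 (auto-commit; committed b=23)
Op 10: BEGIN: in_txn=True, pending={}
ROLLBACK at op 8 discards: ['c']

Answer: c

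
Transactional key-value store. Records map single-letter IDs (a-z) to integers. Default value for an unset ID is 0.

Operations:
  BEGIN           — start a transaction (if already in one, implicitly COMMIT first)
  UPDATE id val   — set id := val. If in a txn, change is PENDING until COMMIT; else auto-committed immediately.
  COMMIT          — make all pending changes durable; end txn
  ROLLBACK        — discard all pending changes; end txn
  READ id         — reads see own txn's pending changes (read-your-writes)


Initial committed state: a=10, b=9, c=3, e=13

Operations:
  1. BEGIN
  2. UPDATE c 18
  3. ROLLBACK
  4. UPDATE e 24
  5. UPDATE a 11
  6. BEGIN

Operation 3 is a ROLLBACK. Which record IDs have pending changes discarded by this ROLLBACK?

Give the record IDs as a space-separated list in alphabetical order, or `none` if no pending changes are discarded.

Initial committed: {a=10, b=9, c=3, e=13}
Op 1: BEGIN: in_txn=True, pending={}
Op 2: UPDATE c=18 (pending; pending now {c=18})
Op 3: ROLLBACK: discarded pending ['c']; in_txn=False
Op 4: UPDATE e=24 (auto-commit; committed e=24)
Op 5: UPDATE a=11 (auto-commit; committed a=11)
Op 6: BEGIN: in_txn=True, pending={}
ROLLBACK at op 3 discards: ['c']

Answer: c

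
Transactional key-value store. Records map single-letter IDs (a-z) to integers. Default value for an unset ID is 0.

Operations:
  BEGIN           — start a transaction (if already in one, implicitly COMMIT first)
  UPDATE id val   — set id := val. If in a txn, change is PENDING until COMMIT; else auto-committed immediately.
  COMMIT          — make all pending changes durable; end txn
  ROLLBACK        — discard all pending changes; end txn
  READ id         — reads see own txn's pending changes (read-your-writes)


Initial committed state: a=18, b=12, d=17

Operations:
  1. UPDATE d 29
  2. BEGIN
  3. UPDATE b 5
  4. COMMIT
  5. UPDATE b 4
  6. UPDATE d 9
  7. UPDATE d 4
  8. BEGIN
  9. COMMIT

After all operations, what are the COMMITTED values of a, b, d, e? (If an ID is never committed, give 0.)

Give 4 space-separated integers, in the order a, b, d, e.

Initial committed: {a=18, b=12, d=17}
Op 1: UPDATE d=29 (auto-commit; committed d=29)
Op 2: BEGIN: in_txn=True, pending={}
Op 3: UPDATE b=5 (pending; pending now {b=5})
Op 4: COMMIT: merged ['b'] into committed; committed now {a=18, b=5, d=29}
Op 5: UPDATE b=4 (auto-commit; committed b=4)
Op 6: UPDATE d=9 (auto-commit; committed d=9)
Op 7: UPDATE d=4 (auto-commit; committed d=4)
Op 8: BEGIN: in_txn=True, pending={}
Op 9: COMMIT: merged [] into committed; committed now {a=18, b=4, d=4}
Final committed: {a=18, b=4, d=4}

Answer: 18 4 4 0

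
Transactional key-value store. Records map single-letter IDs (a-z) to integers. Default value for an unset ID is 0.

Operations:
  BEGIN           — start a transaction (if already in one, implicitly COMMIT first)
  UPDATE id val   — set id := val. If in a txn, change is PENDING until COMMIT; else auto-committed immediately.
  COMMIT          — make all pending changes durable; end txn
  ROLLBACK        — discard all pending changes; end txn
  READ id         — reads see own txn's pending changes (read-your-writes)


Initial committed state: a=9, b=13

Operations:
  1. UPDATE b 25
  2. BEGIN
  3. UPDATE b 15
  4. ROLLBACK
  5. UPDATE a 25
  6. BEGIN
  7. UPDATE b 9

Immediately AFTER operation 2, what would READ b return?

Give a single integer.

Initial committed: {a=9, b=13}
Op 1: UPDATE b=25 (auto-commit; committed b=25)
Op 2: BEGIN: in_txn=True, pending={}
After op 2: visible(b) = 25 (pending={}, committed={a=9, b=25})

Answer: 25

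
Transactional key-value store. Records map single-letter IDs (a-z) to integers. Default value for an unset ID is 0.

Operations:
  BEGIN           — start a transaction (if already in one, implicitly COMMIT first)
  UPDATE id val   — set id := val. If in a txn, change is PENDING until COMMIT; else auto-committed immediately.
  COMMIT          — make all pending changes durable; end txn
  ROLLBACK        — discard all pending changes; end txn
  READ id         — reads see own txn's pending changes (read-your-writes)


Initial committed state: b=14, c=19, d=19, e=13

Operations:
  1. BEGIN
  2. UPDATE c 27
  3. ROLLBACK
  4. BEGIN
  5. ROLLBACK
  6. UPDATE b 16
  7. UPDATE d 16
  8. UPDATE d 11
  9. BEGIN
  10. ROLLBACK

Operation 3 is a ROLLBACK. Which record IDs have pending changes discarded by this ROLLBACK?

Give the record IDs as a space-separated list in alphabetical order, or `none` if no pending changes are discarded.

Initial committed: {b=14, c=19, d=19, e=13}
Op 1: BEGIN: in_txn=True, pending={}
Op 2: UPDATE c=27 (pending; pending now {c=27})
Op 3: ROLLBACK: discarded pending ['c']; in_txn=False
Op 4: BEGIN: in_txn=True, pending={}
Op 5: ROLLBACK: discarded pending []; in_txn=False
Op 6: UPDATE b=16 (auto-commit; committed b=16)
Op 7: UPDATE d=16 (auto-commit; committed d=16)
Op 8: UPDATE d=11 (auto-commit; committed d=11)
Op 9: BEGIN: in_txn=True, pending={}
Op 10: ROLLBACK: discarded pending []; in_txn=False
ROLLBACK at op 3 discards: ['c']

Answer: c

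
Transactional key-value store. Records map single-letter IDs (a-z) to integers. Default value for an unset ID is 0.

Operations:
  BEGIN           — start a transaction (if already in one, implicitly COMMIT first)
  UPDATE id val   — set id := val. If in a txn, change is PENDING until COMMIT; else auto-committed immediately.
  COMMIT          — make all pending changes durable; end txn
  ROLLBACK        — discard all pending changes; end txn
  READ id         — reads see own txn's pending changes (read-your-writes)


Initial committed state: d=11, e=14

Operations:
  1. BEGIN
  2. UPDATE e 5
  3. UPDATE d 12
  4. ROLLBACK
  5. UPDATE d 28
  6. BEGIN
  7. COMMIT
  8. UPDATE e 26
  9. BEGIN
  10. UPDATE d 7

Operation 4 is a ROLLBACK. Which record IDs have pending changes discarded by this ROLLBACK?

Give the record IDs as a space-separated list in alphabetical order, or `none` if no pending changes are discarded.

Initial committed: {d=11, e=14}
Op 1: BEGIN: in_txn=True, pending={}
Op 2: UPDATE e=5 (pending; pending now {e=5})
Op 3: UPDATE d=12 (pending; pending now {d=12, e=5})
Op 4: ROLLBACK: discarded pending ['d', 'e']; in_txn=False
Op 5: UPDATE d=28 (auto-commit; committed d=28)
Op 6: BEGIN: in_txn=True, pending={}
Op 7: COMMIT: merged [] into committed; committed now {d=28, e=14}
Op 8: UPDATE e=26 (auto-commit; committed e=26)
Op 9: BEGIN: in_txn=True, pending={}
Op 10: UPDATE d=7 (pending; pending now {d=7})
ROLLBACK at op 4 discards: ['d', 'e']

Answer: d e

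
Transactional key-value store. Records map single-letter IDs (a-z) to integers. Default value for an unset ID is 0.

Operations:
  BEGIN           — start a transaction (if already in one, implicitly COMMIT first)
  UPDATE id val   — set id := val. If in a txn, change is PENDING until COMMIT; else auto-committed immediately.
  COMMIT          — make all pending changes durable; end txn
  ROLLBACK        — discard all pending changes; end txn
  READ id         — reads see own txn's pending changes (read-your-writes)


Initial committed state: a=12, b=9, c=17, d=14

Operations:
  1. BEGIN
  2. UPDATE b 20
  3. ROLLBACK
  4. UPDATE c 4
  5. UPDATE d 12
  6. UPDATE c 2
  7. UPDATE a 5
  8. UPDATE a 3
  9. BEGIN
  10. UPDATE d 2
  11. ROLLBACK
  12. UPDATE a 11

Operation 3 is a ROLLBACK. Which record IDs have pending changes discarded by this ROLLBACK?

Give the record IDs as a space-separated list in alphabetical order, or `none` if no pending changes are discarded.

Initial committed: {a=12, b=9, c=17, d=14}
Op 1: BEGIN: in_txn=True, pending={}
Op 2: UPDATE b=20 (pending; pending now {b=20})
Op 3: ROLLBACK: discarded pending ['b']; in_txn=False
Op 4: UPDATE c=4 (auto-commit; committed c=4)
Op 5: UPDATE d=12 (auto-commit; committed d=12)
Op 6: UPDATE c=2 (auto-commit; committed c=2)
Op 7: UPDATE a=5 (auto-commit; committed a=5)
Op 8: UPDATE a=3 (auto-commit; committed a=3)
Op 9: BEGIN: in_txn=True, pending={}
Op 10: UPDATE d=2 (pending; pending now {d=2})
Op 11: ROLLBACK: discarded pending ['d']; in_txn=False
Op 12: UPDATE a=11 (auto-commit; committed a=11)
ROLLBACK at op 3 discards: ['b']

Answer: b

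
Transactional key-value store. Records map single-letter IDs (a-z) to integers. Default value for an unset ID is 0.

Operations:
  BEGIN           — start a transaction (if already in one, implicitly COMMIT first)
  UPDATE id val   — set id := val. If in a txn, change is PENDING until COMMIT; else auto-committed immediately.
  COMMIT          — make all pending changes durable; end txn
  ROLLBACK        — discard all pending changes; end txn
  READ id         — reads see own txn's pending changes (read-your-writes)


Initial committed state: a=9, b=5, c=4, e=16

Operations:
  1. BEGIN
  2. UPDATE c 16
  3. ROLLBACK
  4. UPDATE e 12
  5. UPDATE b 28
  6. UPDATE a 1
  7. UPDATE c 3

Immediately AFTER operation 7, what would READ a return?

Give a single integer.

Initial committed: {a=9, b=5, c=4, e=16}
Op 1: BEGIN: in_txn=True, pending={}
Op 2: UPDATE c=16 (pending; pending now {c=16})
Op 3: ROLLBACK: discarded pending ['c']; in_txn=False
Op 4: UPDATE e=12 (auto-commit; committed e=12)
Op 5: UPDATE b=28 (auto-commit; committed b=28)
Op 6: UPDATE a=1 (auto-commit; committed a=1)
Op 7: UPDATE c=3 (auto-commit; committed c=3)
After op 7: visible(a) = 1 (pending={}, committed={a=1, b=28, c=3, e=12})

Answer: 1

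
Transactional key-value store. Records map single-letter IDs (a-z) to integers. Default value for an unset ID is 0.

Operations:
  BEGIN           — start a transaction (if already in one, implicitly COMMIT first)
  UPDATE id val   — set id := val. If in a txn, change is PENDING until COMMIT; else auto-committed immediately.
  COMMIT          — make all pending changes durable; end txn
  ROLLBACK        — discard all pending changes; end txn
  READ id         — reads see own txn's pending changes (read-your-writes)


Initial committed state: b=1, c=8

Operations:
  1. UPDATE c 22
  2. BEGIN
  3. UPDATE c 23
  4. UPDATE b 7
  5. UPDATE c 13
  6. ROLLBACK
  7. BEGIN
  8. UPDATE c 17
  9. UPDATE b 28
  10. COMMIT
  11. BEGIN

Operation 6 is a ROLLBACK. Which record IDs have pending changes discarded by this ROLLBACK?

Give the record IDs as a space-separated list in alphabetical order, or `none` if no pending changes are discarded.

Initial committed: {b=1, c=8}
Op 1: UPDATE c=22 (auto-commit; committed c=22)
Op 2: BEGIN: in_txn=True, pending={}
Op 3: UPDATE c=23 (pending; pending now {c=23})
Op 4: UPDATE b=7 (pending; pending now {b=7, c=23})
Op 5: UPDATE c=13 (pending; pending now {b=7, c=13})
Op 6: ROLLBACK: discarded pending ['b', 'c']; in_txn=False
Op 7: BEGIN: in_txn=True, pending={}
Op 8: UPDATE c=17 (pending; pending now {c=17})
Op 9: UPDATE b=28 (pending; pending now {b=28, c=17})
Op 10: COMMIT: merged ['b', 'c'] into committed; committed now {b=28, c=17}
Op 11: BEGIN: in_txn=True, pending={}
ROLLBACK at op 6 discards: ['b', 'c']

Answer: b c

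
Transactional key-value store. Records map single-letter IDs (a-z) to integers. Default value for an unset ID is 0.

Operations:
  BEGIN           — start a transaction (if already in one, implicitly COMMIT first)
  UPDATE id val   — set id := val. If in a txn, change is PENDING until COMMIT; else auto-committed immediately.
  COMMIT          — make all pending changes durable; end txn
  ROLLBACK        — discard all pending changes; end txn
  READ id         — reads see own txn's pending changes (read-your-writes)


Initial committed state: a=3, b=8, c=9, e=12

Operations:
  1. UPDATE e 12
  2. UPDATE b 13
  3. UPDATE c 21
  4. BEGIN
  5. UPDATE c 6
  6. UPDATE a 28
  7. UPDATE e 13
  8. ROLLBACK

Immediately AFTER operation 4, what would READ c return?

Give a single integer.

Answer: 21

Derivation:
Initial committed: {a=3, b=8, c=9, e=12}
Op 1: UPDATE e=12 (auto-commit; committed e=12)
Op 2: UPDATE b=13 (auto-commit; committed b=13)
Op 3: UPDATE c=21 (auto-commit; committed c=21)
Op 4: BEGIN: in_txn=True, pending={}
After op 4: visible(c) = 21 (pending={}, committed={a=3, b=13, c=21, e=12})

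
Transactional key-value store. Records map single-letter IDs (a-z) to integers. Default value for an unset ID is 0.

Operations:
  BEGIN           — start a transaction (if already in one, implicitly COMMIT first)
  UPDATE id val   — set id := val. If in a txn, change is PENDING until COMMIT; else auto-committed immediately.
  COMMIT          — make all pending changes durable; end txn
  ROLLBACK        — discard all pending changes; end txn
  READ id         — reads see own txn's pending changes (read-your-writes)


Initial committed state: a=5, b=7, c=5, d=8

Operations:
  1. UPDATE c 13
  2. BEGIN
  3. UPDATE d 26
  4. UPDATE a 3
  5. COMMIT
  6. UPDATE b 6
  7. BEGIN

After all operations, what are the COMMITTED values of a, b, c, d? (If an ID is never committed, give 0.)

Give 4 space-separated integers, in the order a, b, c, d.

Answer: 3 6 13 26

Derivation:
Initial committed: {a=5, b=7, c=5, d=8}
Op 1: UPDATE c=13 (auto-commit; committed c=13)
Op 2: BEGIN: in_txn=True, pending={}
Op 3: UPDATE d=26 (pending; pending now {d=26})
Op 4: UPDATE a=3 (pending; pending now {a=3, d=26})
Op 5: COMMIT: merged ['a', 'd'] into committed; committed now {a=3, b=7, c=13, d=26}
Op 6: UPDATE b=6 (auto-commit; committed b=6)
Op 7: BEGIN: in_txn=True, pending={}
Final committed: {a=3, b=6, c=13, d=26}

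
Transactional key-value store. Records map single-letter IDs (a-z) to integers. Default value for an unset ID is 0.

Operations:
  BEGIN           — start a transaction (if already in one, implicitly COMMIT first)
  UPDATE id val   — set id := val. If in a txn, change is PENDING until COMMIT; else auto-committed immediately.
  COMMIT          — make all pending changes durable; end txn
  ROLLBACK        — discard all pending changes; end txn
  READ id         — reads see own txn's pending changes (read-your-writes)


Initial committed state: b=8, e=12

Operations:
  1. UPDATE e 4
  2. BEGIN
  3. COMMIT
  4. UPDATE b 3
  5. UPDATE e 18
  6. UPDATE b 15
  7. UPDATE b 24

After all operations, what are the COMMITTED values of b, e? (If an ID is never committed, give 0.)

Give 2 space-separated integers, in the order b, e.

Answer: 24 18

Derivation:
Initial committed: {b=8, e=12}
Op 1: UPDATE e=4 (auto-commit; committed e=4)
Op 2: BEGIN: in_txn=True, pending={}
Op 3: COMMIT: merged [] into committed; committed now {b=8, e=4}
Op 4: UPDATE b=3 (auto-commit; committed b=3)
Op 5: UPDATE e=18 (auto-commit; committed e=18)
Op 6: UPDATE b=15 (auto-commit; committed b=15)
Op 7: UPDATE b=24 (auto-commit; committed b=24)
Final committed: {b=24, e=18}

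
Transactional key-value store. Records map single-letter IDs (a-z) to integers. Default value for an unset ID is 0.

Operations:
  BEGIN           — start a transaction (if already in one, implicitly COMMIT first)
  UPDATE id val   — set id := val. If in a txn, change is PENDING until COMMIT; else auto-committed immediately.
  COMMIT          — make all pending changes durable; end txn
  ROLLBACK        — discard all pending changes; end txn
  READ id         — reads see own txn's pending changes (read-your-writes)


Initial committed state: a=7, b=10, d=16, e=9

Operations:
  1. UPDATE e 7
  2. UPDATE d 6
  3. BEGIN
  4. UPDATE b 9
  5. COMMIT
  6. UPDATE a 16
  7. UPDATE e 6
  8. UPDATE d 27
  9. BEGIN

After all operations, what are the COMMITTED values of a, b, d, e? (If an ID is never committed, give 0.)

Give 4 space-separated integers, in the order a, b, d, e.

Answer: 16 9 27 6

Derivation:
Initial committed: {a=7, b=10, d=16, e=9}
Op 1: UPDATE e=7 (auto-commit; committed e=7)
Op 2: UPDATE d=6 (auto-commit; committed d=6)
Op 3: BEGIN: in_txn=True, pending={}
Op 4: UPDATE b=9 (pending; pending now {b=9})
Op 5: COMMIT: merged ['b'] into committed; committed now {a=7, b=9, d=6, e=7}
Op 6: UPDATE a=16 (auto-commit; committed a=16)
Op 7: UPDATE e=6 (auto-commit; committed e=6)
Op 8: UPDATE d=27 (auto-commit; committed d=27)
Op 9: BEGIN: in_txn=True, pending={}
Final committed: {a=16, b=9, d=27, e=6}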